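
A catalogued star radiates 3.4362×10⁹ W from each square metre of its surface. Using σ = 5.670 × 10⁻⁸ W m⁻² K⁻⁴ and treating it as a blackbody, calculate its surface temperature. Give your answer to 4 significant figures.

I = σT⁴, so T = (I/σ)^(1/4) = (3.4362×10⁹/(5.670×10⁻⁸))^(1/4) = 1.569×10⁴ K.

T ≈ 1.569×10⁴ K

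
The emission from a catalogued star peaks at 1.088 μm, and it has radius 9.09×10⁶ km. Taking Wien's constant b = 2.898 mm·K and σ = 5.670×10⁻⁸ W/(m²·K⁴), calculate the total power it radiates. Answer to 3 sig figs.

P ≈ 2.96×10²⁷ W

Wien's law: T = b/λ_max = 2.898×10⁻³/1.088×10⁻⁶ = 2663.60 K.
Surface area A = 4πR² = 4π(9.09×10⁹ m)² = 1.03834×10²¹ m².
Then P = σAT⁴ = 5.670×10⁻⁸×1.03834×10²¹×(2663.60)⁴ = 2.96×10²⁷ W.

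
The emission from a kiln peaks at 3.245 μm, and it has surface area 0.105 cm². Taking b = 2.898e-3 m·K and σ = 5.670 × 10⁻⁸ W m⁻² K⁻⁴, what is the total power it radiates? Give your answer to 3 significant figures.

P ≈ 0.379 W

Wien's law: T = b/λ_max = 2.898×10⁻³/3.245×10⁻⁶ = 893.066 K.
Area A = 0.105 cm² = 1.05×10⁻⁵ m².
Then P = σAT⁴ = 5.670×10⁻⁸×1.05×10⁻⁵×(893.066)⁴ = 0.379 W.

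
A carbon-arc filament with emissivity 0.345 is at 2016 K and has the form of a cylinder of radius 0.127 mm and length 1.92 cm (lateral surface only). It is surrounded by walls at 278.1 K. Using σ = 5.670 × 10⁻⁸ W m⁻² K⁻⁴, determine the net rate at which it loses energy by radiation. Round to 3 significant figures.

Net loss ≈ 4.95 W

Lateral area A = 2πrL = 2π×1.27×10⁻⁴×0.0192 = 1.53209×10⁻⁵ m².
Net radiated power P_net = εσA(T⁴ − T₀⁴) = 0.345×5.670×10⁻⁸×1.53209×10⁻⁵×(2016⁴ − 278.1⁴).
T⁴ − T₀⁴ = 1.65182×10¹³ − 5.98142×10⁹ = 1.65122×10¹³ K⁴, so P_net = 4.95 W.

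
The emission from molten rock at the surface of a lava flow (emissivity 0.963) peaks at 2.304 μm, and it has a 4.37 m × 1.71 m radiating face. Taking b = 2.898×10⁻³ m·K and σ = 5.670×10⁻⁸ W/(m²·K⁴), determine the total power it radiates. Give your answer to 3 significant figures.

Wien's law: T = b/λ_max = 2.898×10⁻³/2.304×10⁻⁶ = 1257.81 K.
Area A = 4.37 × 1.71 = 7.4727 m².
Then P = εσAT⁴ = 0.963×5.670×10⁻⁸×7.4727×(1257.81)⁴ = 1.02×10⁶ W.

P ≈ 1.02×10⁶ W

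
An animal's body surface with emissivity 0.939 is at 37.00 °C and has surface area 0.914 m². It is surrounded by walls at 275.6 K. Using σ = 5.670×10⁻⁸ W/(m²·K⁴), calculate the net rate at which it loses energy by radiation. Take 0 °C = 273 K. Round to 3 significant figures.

T = 37.00 °C + 273 = 310.00 K.
Area A = 0.914 m².
Net radiated power P_net = εσA(T⁴ − T₀⁴) = 0.939×5.670×10⁻⁸×0.914×(310.00⁴ − 275.6⁴).
T⁴ − T₀⁴ = 9.23521×10⁹ − 5.76922×10⁹ = 3.46599×10⁹ K⁴, so P_net = 169 W.

Net loss ≈ 169 W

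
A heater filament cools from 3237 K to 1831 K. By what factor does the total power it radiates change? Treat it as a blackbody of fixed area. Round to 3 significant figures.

P₂/P₁ ≈ 0.102

P ∝ T⁴, so P₂/P₁ = (T₂/T₁)⁴ = (1831/3237)⁴ = (0.565647)⁴ = 0.102.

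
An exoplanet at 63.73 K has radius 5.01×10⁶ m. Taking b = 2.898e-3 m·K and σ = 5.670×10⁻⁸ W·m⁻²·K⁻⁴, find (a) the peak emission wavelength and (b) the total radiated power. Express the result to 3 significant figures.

λ_max ≈ 45.5 μm; P ≈ 2.95×10¹⁴ W

(a) λ_max = b/T = 2.898×10⁻³/63.73 = 4.547×10⁻⁵ m = 45.5 μm.
Surface area A = 4πR² = 4π(5.01×10⁶ m)² = 3.15417×10¹⁴ m².
(b) P = σAT⁴ = 5.670×10⁻⁸×3.15417×10¹⁴×(63.73)⁴ = 2.95×10¹⁴ W.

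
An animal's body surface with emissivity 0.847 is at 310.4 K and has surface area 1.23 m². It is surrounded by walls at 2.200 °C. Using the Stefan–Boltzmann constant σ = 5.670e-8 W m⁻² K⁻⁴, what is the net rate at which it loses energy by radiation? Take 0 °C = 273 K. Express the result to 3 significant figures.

Surroundings: T = 2.200 °C + 273 = 275.200 K.
Area A = 1.23 m².
Net radiated power P_net = εσA(T⁴ − T₀⁴) = 0.847×5.670×10⁻⁸×1.23×(310.4⁴ − 275.200⁴).
T⁴ − T₀⁴ = 9.28297×10⁹ − 5.73580×10⁹ = 3.54717×10⁹ K⁴, so P_net = 210 W.

Net loss ≈ 210 W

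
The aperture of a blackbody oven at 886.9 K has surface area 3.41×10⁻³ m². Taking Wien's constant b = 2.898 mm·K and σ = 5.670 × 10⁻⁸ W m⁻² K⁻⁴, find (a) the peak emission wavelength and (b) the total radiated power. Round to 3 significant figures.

(a) λ_max = b/T = 2.898×10⁻³/886.9 = 3.268×10⁻⁶ m = 3.27 μm.
Area A = 3.41×10⁻³ m².
(b) P = σAT⁴ = 5.670×10⁻⁸×3.41×10⁻³×(886.9)⁴ = 120 W.

λ_max ≈ 3.27 μm; P ≈ 120 W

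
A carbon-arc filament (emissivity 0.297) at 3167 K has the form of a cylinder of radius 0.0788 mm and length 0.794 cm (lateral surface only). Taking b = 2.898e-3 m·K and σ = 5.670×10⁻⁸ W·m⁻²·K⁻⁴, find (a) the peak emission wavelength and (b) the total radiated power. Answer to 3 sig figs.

λ_max ≈ 0.915 μm; P ≈ 6.66 W

(a) λ_max = b/T = 2.898×10⁻³/3167 = 9.151×10⁻⁷ m = 0.915 μm.
Lateral area A = 2πrL = 2π×7.88×10⁻⁵×7.94×10⁻³ = 3.93121×10⁻⁶ m².
(b) P = εσAT⁴ = 0.297×5.670×10⁻⁸×3.93121×10⁻⁶×(3167)⁴ = 6.66 W.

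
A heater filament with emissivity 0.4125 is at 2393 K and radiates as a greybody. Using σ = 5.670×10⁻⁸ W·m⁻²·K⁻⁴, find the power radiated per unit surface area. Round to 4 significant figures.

I ≈ 7.670×10⁵ W/m²

Stefan–Boltzmann: I = εσT⁴ = 0.4125 × 5.670×10⁻⁸ × (2393)⁴ = 7.670×10⁵ W/m².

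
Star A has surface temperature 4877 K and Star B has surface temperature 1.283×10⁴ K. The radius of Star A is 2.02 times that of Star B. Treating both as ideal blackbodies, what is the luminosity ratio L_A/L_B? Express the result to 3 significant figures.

L_A/L_B ≈ 0.0852

L ∝ R²T⁴, so L_A/L_B = (R_A/R_B)²(T_A/T_B)⁴ = (2.02)² × (4877/1.283×10⁴)⁴ = 4.0804 × 0.0208787 = 0.0852.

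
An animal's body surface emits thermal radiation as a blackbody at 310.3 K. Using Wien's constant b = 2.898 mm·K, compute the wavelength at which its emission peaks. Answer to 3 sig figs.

Wien's displacement law: λ_max = b/T = (2.898×10⁻³ m·K)/(310.3 K) = 9.339×10⁻⁶ m.
That is 9.34 μm, in the infrared range.

λ_max ≈ 9.34 μm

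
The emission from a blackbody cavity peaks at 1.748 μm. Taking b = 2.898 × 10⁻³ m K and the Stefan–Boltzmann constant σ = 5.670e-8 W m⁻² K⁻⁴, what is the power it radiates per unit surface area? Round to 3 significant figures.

Wien's law: T = b/λ_max = 2.898×10⁻³/1.748×10⁻⁶ = 1657.89 K.
Then I = σT⁴ = 5.670×10⁻⁸×(1657.89)⁴ = 4.28×10⁵ W/m².

I ≈ 4.28×10⁵ W/m²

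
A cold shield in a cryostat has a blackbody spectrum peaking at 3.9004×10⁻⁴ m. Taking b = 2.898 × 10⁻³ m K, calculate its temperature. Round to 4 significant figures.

Wien's law gives T = b/λ_max = (2.898×10⁻³ m·K)/(3.9004×10⁻⁴ m) = 7.430 K.

T ≈ 7.430 K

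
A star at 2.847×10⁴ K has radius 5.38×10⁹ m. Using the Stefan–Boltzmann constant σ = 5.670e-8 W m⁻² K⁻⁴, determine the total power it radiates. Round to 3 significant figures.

Surface area A = 4πR² = 4π(5.38×10⁹ m)² = 3.63726×10²⁰ m².
P = σAT⁴ = 5.670×10⁻⁸ × 3.63726×10²⁰ × (2.847×10⁴)⁴ = 1.35×10³¹ W.

P ≈ 1.35×10³¹ W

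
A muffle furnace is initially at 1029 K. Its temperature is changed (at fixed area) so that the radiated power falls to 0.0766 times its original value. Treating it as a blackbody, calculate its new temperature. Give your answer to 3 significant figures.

P ∝ T⁴, so T₂/T₁ = (P₂/P₁)^(1/4) = (0.0766)^(1/4) = 0.526087.
T₂ = 1029 × 0.526087 = 541 K.

T₂ ≈ 541 K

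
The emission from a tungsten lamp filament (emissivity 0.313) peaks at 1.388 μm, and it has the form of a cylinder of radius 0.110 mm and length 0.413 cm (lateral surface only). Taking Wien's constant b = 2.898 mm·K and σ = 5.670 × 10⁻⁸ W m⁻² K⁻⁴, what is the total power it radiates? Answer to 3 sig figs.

P ≈ 0.963 W

Wien's law: T = b/λ_max = 2.898×10⁻³/1.388×10⁻⁶ = 2087.90 K.
Lateral area A = 2πrL = 2π×1.10×10⁻⁴×4.13×10⁻³ = 2.85445×10⁻⁶ m².
Then P = εσAT⁴ = 0.313×5.670×10⁻⁸×2.85445×10⁻⁶×(2087.90)⁴ = 0.963 W.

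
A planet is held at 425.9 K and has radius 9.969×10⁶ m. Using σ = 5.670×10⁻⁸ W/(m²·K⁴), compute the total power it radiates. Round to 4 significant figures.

P ≈ 2.330×10¹⁸ W

Surface area A = 4πR² = 4π(9.969×10⁶ m)² = 1.24886×10¹⁵ m².
P = σAT⁴ = 5.670×10⁻⁸ × 1.24886×10¹⁵ × (425.9)⁴ = 2.330×10¹⁸ W.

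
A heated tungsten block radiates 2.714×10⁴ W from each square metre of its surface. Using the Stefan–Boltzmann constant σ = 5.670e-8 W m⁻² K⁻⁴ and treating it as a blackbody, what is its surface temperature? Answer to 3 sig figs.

I = σT⁴, so T = (I/σ)^(1/4) = (2.714×10⁴/(5.670×10⁻⁸))^(1/4) = 832 K.

T ≈ 832 K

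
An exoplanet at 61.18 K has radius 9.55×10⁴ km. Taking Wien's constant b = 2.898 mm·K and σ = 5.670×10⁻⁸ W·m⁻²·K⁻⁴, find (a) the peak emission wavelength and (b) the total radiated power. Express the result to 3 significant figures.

λ_max ≈ 47.4 μm; P ≈ 9.10×10¹⁶ W

(a) λ_max = b/T = 2.898×10⁻³/61.18 = 4.737×10⁻⁵ m = 47.4 μm.
Surface area A = 4πR² = 4π(9.55×10⁷ m)² = 1.14608×10¹⁷ m².
(b) P = σAT⁴ = 5.670×10⁻⁸×1.14608×10¹⁷×(61.18)⁴ = 9.10×10¹⁶ W.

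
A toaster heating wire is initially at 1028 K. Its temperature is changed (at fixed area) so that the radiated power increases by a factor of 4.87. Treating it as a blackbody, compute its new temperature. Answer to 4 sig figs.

P ∝ T⁴, so T₂/T₁ = (P₂/P₁)^(1/4) = (4.87)^(1/4) = 1.48553.
T₂ = 1028 × 1.48553 = 1527 K.

T₂ ≈ 1527 K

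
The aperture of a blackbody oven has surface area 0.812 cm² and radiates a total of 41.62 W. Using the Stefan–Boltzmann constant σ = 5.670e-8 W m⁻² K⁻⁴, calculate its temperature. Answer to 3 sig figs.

T ≈ 1.73×10³ K

Area A = 0.812 cm² = 8.12×10⁻⁵ m².
P = σAT⁴ ⇒ T = (P/(σA))^(1/4) = (41.62/(5.670×10⁻⁸×8.12×10⁻⁵))^(1/4) = 1.73×10³ K.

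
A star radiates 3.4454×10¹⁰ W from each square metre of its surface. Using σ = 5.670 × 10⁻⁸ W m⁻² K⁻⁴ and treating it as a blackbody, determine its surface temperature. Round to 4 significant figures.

I = σT⁴, so T = (I/σ)^(1/4) = (3.4454×10¹⁰/(5.670×10⁻⁸))^(1/4) = 2.792×10⁴ K.

T ≈ 2.792×10⁴ K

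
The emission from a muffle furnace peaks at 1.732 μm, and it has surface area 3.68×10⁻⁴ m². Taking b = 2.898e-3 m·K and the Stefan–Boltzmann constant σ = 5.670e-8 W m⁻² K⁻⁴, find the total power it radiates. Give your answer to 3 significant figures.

P ≈ 164 W

Wien's law: T = b/λ_max = 2.898×10⁻³/1.732×10⁻⁶ = 1673.21 K.
Area A = 3.68×10⁻⁴ m².
Then P = σAT⁴ = 5.670×10⁻⁸×3.68×10⁻⁴×(1673.21)⁴ = 164 W.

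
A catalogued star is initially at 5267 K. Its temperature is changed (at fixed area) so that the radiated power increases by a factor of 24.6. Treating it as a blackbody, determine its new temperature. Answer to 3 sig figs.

T₂ ≈ 1.17×10⁴ K

P ∝ T⁴, so T₂/T₁ = (P₂/P₁)^(1/4) = (24.6)^(1/4) = 2.22707.
T₂ = 5267 × 2.22707 = 1.17×10⁴ K.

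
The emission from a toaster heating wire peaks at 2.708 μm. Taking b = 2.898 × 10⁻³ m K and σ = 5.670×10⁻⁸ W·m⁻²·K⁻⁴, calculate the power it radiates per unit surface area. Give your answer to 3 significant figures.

Wien's law: T = b/λ_max = 2.898×10⁻³/2.708×10⁻⁶ = 1070.16 K.
Then I = σT⁴ = 5.670×10⁻⁸×(1070.16)⁴ = 7.44×10⁴ W/m².

I ≈ 7.44×10⁴ W/m²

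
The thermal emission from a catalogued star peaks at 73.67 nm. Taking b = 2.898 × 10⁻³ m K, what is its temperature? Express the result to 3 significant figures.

Wien's law gives T = b/λ_max = (2.898×10⁻³ m·K)/(7.367×10⁻⁸ m) = 3.93×10⁴ K.

T ≈ 3.93×10⁴ K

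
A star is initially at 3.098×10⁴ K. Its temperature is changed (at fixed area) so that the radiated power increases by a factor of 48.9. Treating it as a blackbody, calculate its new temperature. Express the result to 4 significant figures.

P ∝ T⁴, so T₂/T₁ = (P₂/P₁)^(1/4) = (48.9)^(1/4) = 2.64440.
T₂ = 3.098×10⁴ × 2.64440 = 8.192×10⁴ K.

T₂ ≈ 8.192×10⁴ K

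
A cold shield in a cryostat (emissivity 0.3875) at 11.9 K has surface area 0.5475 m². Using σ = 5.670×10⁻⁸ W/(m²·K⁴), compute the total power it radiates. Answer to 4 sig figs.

Area A = 0.5475 m².
P = εσAT⁴ = 0.3875 × 5.670×10⁻⁸ × 0.5475 × (11.9)⁴ = 2.412×10⁻⁴ W.

P ≈ 2.412×10⁻⁴ W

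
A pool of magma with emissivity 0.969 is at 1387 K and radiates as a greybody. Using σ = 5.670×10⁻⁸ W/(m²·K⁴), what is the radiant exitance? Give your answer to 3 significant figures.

I ≈ 2.03×10⁵ W/m²

Stefan–Boltzmann: I = εσT⁴ = 0.969 × 5.670×10⁻⁸ × (1387)⁴ = 2.03×10⁵ W/m².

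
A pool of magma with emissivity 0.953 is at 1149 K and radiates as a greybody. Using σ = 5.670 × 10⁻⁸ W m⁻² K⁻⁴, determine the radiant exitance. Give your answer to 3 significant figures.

I ≈ 9.42×10⁴ W/m²

Stefan–Boltzmann: I = εσT⁴ = 0.953 × 5.670×10⁻⁸ × (1149)⁴ = 9.42×10⁴ W/m².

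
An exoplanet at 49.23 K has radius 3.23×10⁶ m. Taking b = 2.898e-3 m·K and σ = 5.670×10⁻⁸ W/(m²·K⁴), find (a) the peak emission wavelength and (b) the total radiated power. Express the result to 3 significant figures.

(a) λ_max = b/T = 2.898×10⁻³/49.23 = 5.887×10⁻⁵ m = 58.9 μm.
Surface area A = 4πR² = 4π(3.23×10⁶ m)² = 1.31104×10¹⁴ m².
(b) P = σAT⁴ = 5.670×10⁻⁸×1.31104×10¹⁴×(49.23)⁴ = 4.37×10¹³ W.

λ_max ≈ 58.9 μm; P ≈ 4.37×10¹³ W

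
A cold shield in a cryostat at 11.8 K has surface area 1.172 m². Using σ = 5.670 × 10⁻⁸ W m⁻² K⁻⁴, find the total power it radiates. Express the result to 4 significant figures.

P ≈ 1.288×10⁻³ W

Area A = 1.172 m².
P = σAT⁴ = 5.670×10⁻⁸ × 1.172 × (11.8)⁴ = 1.288×10⁻³ W.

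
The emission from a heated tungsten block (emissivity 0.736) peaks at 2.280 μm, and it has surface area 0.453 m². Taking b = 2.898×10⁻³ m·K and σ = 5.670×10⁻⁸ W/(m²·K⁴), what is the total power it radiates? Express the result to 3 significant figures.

P ≈ 4.93×10⁴ W

Wien's law: T = b/λ_max = 2.898×10⁻³/2.280×10⁻⁶ = 1271.05 K.
Area A = 0.453 m².
Then P = εσAT⁴ = 0.736×5.670×10⁻⁸×0.453×(1271.05)⁴ = 4.93×10⁴ W.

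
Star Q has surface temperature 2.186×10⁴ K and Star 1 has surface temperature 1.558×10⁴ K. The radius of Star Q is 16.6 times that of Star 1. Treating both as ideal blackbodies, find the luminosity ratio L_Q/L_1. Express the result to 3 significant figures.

L ∝ R²T⁴, so L_Q/L_1 = (R_Q/R_1)²(T_Q/T_1)⁴ = (16.6)² × (2.186×10⁴/1.558×10⁴)⁴ = 275.56 × 3.87553 = 1.07×10³.

L_Q/L_1 ≈ 1.07×10³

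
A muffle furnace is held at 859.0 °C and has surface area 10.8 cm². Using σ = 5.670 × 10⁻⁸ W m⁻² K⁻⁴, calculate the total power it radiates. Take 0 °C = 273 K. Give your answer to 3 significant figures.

P ≈ 101 W

T = 859.0 °C + 273 = 1132.0 K.
Area A = 10.8 cm² = 1.08×10⁻³ m².
P = σAT⁴ = 5.670×10⁻⁸ × 1.08×10⁻³ × (1132.0)⁴ = 101 W.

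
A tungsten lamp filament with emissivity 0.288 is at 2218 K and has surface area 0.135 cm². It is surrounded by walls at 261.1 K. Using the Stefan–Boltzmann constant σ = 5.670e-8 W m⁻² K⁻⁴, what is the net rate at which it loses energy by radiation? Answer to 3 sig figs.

Net loss ≈ 5.33 W

Area A = 0.135 cm² = 1.35×10⁻⁵ m².
Net radiated power P_net = εσA(T⁴ − T₀⁴) = 0.288×5.670×10⁻⁸×1.35×10⁻⁵×(2218⁴ − 261.1⁴).
T⁴ − T₀⁴ = 2.42017×10¹³ − 4.64759×10⁹ = 2.41971×10¹³ K⁴, so P_net = 5.33 W.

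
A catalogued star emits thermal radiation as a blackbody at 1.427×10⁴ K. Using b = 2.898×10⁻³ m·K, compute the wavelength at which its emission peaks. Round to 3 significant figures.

Wien's displacement law: λ_max = b/T = (2.898×10⁻³ m·K)/(1.427×10⁴ K) = 2.031×10⁻⁷ m.
That is 203 nm, in the ultraviolet range.

λ_max ≈ 203 nm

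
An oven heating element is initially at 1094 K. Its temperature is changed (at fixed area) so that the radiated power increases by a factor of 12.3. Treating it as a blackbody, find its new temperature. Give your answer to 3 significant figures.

P ∝ T⁴, so T₂/T₁ = (P₂/P₁)^(1/4) = (12.3)^(1/4) = 1.87273.
T₂ = 1094 × 1.87273 = 2.05×10³ K.

T₂ ≈ 2.05×10³ K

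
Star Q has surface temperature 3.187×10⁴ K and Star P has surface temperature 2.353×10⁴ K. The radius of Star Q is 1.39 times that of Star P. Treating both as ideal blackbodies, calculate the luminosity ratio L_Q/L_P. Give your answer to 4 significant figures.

L ∝ R²T⁴, so L_Q/L_P = (R_Q/R_P)²(T_Q/T_P)⁴ = (1.39)² × (3.187×10⁴/2.353×10⁴)⁴ = 1.9321 × 3.36543 = 6.502.

L_Q/L_P ≈ 6.502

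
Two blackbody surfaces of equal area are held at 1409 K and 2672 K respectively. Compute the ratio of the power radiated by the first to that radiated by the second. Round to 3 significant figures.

With equal areas, P₁/P₂ = (T₁/T₂)⁴ = (1409/2672)⁴ = 0.0773.

P₁/P₂ ≈ 0.0773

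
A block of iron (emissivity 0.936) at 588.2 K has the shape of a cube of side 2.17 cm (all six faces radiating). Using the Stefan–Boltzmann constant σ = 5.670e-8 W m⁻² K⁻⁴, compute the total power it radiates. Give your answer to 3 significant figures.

Area A = 6s² = 6×(0.0217 m)² = 2.82534×10⁻³ m².
P = εσAT⁴ = 0.936 × 5.670×10⁻⁸ × 2.82534×10⁻³ × (588.2)⁴ = 17.9 W.

P ≈ 17.9 W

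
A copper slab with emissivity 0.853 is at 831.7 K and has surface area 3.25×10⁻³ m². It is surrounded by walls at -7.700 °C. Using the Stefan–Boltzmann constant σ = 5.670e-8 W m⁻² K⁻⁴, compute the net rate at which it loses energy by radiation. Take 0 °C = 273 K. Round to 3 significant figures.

Net loss ≈ 74.4 W

Surroundings: T = -7.700 °C + 273 = 265.300 K.
Area A = 3.25×10⁻³ m².
Net radiated power P_net = εσA(T⁴ − T₀⁴) = 0.853×5.670×10⁻⁸×3.25×10⁻³×(831.7⁴ − 265.300⁴).
T⁴ − T₀⁴ = 4.78483×10¹¹ − 4.95392×10⁹ = 4.73529×10¹¹ K⁴, so P_net = 74.4 W.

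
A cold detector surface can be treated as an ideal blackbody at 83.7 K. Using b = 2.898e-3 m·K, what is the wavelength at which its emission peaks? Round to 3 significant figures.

λ_max ≈ 34.6 μm

Wien's displacement law: λ_max = b/T = (2.898×10⁻³ m·K)/(83.7 K) = 3.462×10⁻⁵ m.
That is 34.6 μm, in the infrared range.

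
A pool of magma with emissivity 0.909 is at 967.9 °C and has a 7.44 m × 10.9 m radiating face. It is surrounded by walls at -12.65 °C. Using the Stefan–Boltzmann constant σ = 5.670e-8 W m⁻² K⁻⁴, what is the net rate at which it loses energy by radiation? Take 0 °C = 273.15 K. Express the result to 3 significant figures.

Net loss ≈ 9.90×10⁶ W

T = 967.9 °C + 273.15 = 1241.05 K.
Surroundings: T = -12.65 °C + 273.15 = 260.50 K.
Area A = 7.44 × 10.9 = 81.096 m².
Net radiated power P_net = εσA(T⁴ − T₀⁴) = 0.909×5.670×10⁻⁸×81.096×(1241.05⁴ − 260.50⁴).
T⁴ − T₀⁴ = 2.37223×10¹² − 4.60501×10⁹ = 2.36762×10¹² K⁴, so P_net = 9.90×10⁶ W.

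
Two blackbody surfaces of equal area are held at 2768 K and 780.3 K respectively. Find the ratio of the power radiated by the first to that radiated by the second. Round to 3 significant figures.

With equal areas, P₁/P₂ = (T₁/T₂)⁴ = (2768/780.3)⁴ = 158.

P₁/P₂ ≈ 158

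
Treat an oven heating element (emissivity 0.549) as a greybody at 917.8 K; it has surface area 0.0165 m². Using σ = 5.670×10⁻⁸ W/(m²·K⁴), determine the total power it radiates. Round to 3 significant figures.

P ≈ 364 W

Area A = 0.0165 m².
P = εσAT⁴ = 0.549 × 5.670×10⁻⁸ × 0.0165 × (917.8)⁴ = 364 W.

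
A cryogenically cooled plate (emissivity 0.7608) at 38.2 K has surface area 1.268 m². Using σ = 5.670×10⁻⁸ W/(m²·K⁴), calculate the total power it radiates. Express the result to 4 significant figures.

Area A = 1.268 m².
P = εσAT⁴ = 0.7608 × 5.670×10⁻⁸ × 1.268 × (38.2)⁴ = 0.1165 W.

P ≈ 0.1165 W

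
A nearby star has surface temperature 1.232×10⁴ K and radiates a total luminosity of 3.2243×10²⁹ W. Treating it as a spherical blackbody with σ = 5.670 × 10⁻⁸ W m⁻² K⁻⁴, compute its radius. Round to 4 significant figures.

L = 4πR²σT⁴ ⇒ R = √(L/(4πσT⁴)).
σT⁴ = 1.30625×10⁹ W/m², so R = √(3.2243×10²⁹/(4π×1.30625×10⁹)) = 4.432×10⁹ m.

R ≈ 4.432×10⁹ m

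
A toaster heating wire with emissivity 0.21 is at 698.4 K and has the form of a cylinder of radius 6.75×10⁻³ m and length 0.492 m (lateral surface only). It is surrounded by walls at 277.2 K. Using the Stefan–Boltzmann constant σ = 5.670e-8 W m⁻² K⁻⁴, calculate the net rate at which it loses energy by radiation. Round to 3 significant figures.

Net loss ≈ 57.6 W

Lateral area A = 2πrL = 2π×6.75×10⁻³×0.492 = 0.0208665 m².
Net radiated power P_net = εσA(T⁴ − T₀⁴) = 0.21×5.670×10⁻⁸×0.0208665×(698.4⁴ − 277.2⁴).
T⁴ − T₀⁴ = 2.37912×10¹¹ − 5.90436×10⁹ = 2.32008×10¹¹ K⁴, so P_net = 57.6 W.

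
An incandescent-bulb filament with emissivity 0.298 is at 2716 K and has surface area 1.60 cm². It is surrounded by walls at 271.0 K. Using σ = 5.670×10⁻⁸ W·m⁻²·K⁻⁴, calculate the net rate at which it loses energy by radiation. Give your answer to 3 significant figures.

Area A = 1.60 cm² = 1.60×10⁻⁴ m².
Net radiated power P_net = εσA(T⁴ − T₀⁴) = 0.298×5.670×10⁻⁸×1.60×10⁻⁴×(2716⁴ − 271.0⁴).
T⁴ − T₀⁴ = 5.44151×10¹³ − 5.39358×10⁹ = 5.44097×10¹³ K⁴, so P_net = 147 W.

Net loss ≈ 147 W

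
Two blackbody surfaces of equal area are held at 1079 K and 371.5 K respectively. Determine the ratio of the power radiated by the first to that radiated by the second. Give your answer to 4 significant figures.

P₁/P₂ ≈ 71.16

With equal areas, P₁/P₂ = (T₁/T₂)⁴ = (1079/371.5)⁴ = 71.16.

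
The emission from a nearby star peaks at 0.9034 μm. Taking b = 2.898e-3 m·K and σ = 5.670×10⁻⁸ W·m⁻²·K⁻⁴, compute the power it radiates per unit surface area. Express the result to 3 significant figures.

I ≈ 6.00×10⁶ W/m²

Wien's law: T = b/λ_max = 2.898×10⁻³/9.034×10⁻⁷ = 3207.88 K.
Then I = σT⁴ = 5.670×10⁻⁸×(3207.88)⁴ = 6.00×10⁶ W/m².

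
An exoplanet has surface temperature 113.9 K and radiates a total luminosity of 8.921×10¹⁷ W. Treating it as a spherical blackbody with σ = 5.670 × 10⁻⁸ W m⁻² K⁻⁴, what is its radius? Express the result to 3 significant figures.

R ≈ 8.63×10⁷ m

L = 4πR²σT⁴ ⇒ R = √(L/(4πσT⁴)).
σT⁴ = 9.54285 W/m², so R = √(8.921×10¹⁷/(4π×9.54285)) = 8.63×10⁷ m.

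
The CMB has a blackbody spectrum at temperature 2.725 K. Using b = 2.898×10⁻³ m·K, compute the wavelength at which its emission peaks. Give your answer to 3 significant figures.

λ_max ≈ 1.06×10⁻³ m

Wien's displacement law: λ_max = b/T = (2.898×10⁻³ m·K)/(2.725 K) = 1.063×10⁻³ m.
That is 1.06×10⁻³ m, in the microwave range.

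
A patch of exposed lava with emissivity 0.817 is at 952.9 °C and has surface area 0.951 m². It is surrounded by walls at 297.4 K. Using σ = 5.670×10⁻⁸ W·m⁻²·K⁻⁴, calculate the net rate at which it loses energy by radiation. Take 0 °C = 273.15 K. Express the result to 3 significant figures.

T = 952.9 °C + 273.15 = 1226.05 K.
Area A = 0.951 m².
Net radiated power P_net = εσA(T⁴ − T₀⁴) = 0.817×5.670×10⁻⁸×0.951×(1226.05⁴ − 297.4⁴).
T⁴ − T₀⁴ = 2.25961×10¹² − 7.82283×10⁹ = 2.25179×10¹² K⁴, so P_net = 9.92×10⁴ W.

Net loss ≈ 9.92×10⁴ W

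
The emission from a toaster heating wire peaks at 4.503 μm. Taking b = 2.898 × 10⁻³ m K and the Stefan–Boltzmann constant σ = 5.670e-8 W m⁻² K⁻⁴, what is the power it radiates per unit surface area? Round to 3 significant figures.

Wien's law: T = b/λ_max = 2.898×10⁻³/4.503×10⁻⁶ = 643.571 K.
Then I = σT⁴ = 5.670×10⁻⁸×(643.571)⁴ = 9.73×10³ W/m².

I ≈ 9.73×10³ W/m²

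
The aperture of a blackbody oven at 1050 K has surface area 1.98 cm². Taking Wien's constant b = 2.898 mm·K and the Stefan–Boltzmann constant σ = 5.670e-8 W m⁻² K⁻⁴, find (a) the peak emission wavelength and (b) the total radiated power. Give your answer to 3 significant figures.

λ_max ≈ 2.76 μm; P ≈ 13.6 W

(a) λ_max = b/T = 2.898×10⁻³/1050 = 2.760×10⁻⁶ m = 2.76 μm.
Area A = 1.98 cm² = 1.98×10⁻⁴ m².
(b) P = σAT⁴ = 5.670×10⁻⁸×1.98×10⁻⁴×(1050)⁴ = 13.6 W.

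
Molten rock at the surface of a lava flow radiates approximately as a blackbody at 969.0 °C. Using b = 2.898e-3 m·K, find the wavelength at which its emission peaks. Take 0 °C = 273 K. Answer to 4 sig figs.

T = 969.0 °C + 273 = 1242.0 K.
Wien's displacement law: λ_max = b/T = (2.898×10⁻³ m·K)/(1242.0 K) = 2.3333×10⁻⁶ m.
That is 2333 nm, in the infrared range.

λ_max ≈ 2333 nm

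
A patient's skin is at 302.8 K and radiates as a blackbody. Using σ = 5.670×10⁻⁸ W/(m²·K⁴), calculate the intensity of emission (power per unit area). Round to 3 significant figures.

I ≈ 477 W/m²

Stefan–Boltzmann: I = σT⁴ = 5.670×10⁻⁸ × (302.8)⁴ = 477 W/m².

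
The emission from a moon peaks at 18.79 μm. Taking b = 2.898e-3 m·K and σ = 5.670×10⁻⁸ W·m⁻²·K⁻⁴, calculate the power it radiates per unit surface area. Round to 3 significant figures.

Wien's law: T = b/λ_max = 2.898×10⁻³/1.879×10⁻⁵ = 154.231 K.
Then I = σT⁴ = 5.670×10⁻⁸×(154.231)⁴ = 32.1 W/m².

I ≈ 32.1 W/m²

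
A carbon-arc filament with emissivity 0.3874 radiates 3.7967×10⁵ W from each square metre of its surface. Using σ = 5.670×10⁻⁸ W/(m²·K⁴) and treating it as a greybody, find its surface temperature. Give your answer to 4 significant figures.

I = εσT⁴, so T = (I/εσ)^(1/4) = (3.7967×10⁵/(0.3874×5.670×10⁻⁸))^(1/4) = 2039 K.

T ≈ 2039 K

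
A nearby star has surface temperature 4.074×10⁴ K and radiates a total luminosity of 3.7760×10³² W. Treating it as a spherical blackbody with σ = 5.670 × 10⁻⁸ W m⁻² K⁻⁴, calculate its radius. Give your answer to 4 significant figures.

R ≈ 1.387×10¹⁰ m

L = 4πR²σT⁴ ⇒ R = √(L/(4πσT⁴)).
σT⁴ = 1.56195×10¹¹ W/m², so R = √(3.7760×10³²/(4π×1.56195×10¹¹)) = 1.387×10¹⁰ m.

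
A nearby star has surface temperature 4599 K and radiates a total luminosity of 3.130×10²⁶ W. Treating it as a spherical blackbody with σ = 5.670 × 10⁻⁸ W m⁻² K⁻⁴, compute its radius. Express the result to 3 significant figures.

R ≈ 9.91×10⁸ m

L = 4πR²σT⁴ ⇒ R = √(L/(4πσT⁴)).
σT⁴ = 2.53651×10⁷ W/m², so R = √(3.130×10²⁶/(4π×2.53651×10⁷)) = 9.91×10⁸ m.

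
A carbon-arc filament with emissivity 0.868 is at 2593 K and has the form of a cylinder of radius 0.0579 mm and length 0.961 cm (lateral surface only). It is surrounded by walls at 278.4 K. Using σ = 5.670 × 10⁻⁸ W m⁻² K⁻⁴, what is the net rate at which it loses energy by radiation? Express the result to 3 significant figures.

Lateral area A = 2πrL = 2π×5.79×10⁻⁵×9.61×10⁻³ = 3.49608×10⁻⁶ m².
Net radiated power P_net = εσA(T⁴ − T₀⁴) = 0.868×5.670×10⁻⁸×3.49608×10⁻⁶×(2593⁴ − 278.4⁴).
T⁴ − T₀⁴ = 4.52075×10¹³ − 6.00727×10⁹ = 4.52015×10¹³ K⁴, so P_net = 7.78 W.

Net loss ≈ 7.78 W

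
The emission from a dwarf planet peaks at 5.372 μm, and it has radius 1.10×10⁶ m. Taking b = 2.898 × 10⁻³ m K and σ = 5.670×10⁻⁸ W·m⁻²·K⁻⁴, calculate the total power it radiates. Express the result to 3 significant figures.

P ≈ 7.30×10¹⁶ W

Wien's law: T = b/λ_max = 2.898×10⁻³/5.372×10⁻⁶ = 539.464 K.
Surface area A = 4πR² = 4π(1.10×10⁶ m)² = 1.52053×10¹³ m².
Then P = σAT⁴ = 5.670×10⁻⁸×1.52053×10¹³×(539.464)⁴ = 7.30×10¹⁶ W.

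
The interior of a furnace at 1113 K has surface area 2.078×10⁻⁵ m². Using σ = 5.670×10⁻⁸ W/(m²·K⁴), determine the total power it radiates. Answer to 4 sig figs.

Area A = 2.078×10⁻⁵ m².
P = σAT⁴ = 5.670×10⁻⁸ × 2.078×10⁻⁵ × (1113)⁴ = 1.808 W.

P ≈ 1.808 W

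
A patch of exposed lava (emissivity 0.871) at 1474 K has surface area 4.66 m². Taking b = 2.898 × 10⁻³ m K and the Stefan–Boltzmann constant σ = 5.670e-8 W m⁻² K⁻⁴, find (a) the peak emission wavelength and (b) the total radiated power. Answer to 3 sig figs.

λ_max ≈ 1.97×10³ nm; P ≈ 1.09×10⁶ W

(a) λ_max = b/T = 2.898×10⁻³/1474 = 1.966×10⁻⁶ m = 1.97×10³ nm.
Area A = 4.66 m².
(b) P = εσAT⁴ = 0.871×5.670×10⁻⁸×4.66×(1474)⁴ = 1.09×10⁶ W.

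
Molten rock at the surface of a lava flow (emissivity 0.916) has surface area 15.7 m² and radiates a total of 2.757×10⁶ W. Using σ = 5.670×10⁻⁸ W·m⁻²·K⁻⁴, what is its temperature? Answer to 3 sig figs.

Area A = 15.7 m².
P = εσAT⁴ ⇒ T = (P/(εσA))^(1/4) = (2.757×10⁶/(0.916×5.670×10⁻⁸×15.7))^(1/4) = 1.36×10³ K.

T ≈ 1.36×10³ K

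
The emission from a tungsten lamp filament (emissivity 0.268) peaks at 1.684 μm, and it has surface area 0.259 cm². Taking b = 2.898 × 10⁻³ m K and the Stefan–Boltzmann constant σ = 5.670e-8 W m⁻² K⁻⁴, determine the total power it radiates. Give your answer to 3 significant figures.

P ≈ 3.45 W

Wien's law: T = b/λ_max = 2.898×10⁻³/1.684×10⁻⁶ = 1720.90 K.
Area A = 0.259 cm² = 2.59×10⁻⁵ m².
Then P = εσAT⁴ = 0.268×5.670×10⁻⁸×2.59×10⁻⁵×(1720.90)⁴ = 3.45 W.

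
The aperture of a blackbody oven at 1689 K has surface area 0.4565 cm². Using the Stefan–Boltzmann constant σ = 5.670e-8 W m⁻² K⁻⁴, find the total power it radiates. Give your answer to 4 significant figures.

P ≈ 21.06 W

Area A = 0.4565 cm² = 4.565×10⁻⁵ m².
P = σAT⁴ = 5.670×10⁻⁸ × 4.565×10⁻⁵ × (1689)⁴ = 21.06 W.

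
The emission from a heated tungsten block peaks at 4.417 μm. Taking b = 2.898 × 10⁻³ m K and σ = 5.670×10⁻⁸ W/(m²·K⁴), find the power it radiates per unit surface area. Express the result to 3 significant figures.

I ≈ 1.05×10⁴ W/m²

Wien's law: T = b/λ_max = 2.898×10⁻³/4.417×10⁻⁶ = 656.101 K.
Then I = σT⁴ = 5.670×10⁻⁸×(656.101)⁴ = 1.05×10⁴ W/m².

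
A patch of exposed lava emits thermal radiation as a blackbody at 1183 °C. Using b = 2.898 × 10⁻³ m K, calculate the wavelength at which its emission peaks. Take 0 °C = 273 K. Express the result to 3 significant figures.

T = 1183 °C + 273 = 1456 K.
Wien's displacement law: λ_max = b/T = (2.898×10⁻³ m·K)/(1456 K) = 1.990×10⁻⁶ m.
That is 1.99×10³ nm, in the infrared range.

λ_max ≈ 1.99×10³ nm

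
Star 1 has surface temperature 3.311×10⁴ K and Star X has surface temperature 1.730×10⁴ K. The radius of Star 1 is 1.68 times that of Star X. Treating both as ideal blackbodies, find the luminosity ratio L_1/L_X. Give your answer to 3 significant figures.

L_1/L_X ≈ 37.9

L ∝ R²T⁴, so L_1/L_X = (R_1/R_X)²(T_1/T_X)⁴ = (1.68)² × (3.311×10⁴/1.730×10⁴)⁴ = 2.8224 × 13.4169 = 37.9.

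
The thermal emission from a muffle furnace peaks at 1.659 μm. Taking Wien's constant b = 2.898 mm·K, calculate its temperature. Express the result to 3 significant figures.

T ≈ 1.75×10³ K

Wien's law gives T = b/λ_max = (2.898×10⁻³ m·K)/(1.659×10⁻⁶ m) = 1.75×10³ K.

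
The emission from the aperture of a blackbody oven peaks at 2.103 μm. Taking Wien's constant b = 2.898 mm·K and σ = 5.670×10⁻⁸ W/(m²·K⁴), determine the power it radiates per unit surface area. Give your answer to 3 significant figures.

I ≈ 2.04×10⁵ W/m²

Wien's law: T = b/λ_max = 2.898×10⁻³/2.103×10⁻⁶ = 1378.03 K.
Then I = σT⁴ = 5.670×10⁻⁸×(1378.03)⁴ = 2.04×10⁵ W/m².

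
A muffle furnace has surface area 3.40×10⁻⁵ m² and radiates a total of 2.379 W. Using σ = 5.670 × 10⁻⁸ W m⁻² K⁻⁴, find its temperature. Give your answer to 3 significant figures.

T ≈ 1.05×10³ K

Area A = 3.40×10⁻⁵ m².
P = σAT⁴ ⇒ T = (P/(σA))^(1/4) = (2.379/(5.670×10⁻⁸×3.40×10⁻⁵))^(1/4) = 1.05×10³ K.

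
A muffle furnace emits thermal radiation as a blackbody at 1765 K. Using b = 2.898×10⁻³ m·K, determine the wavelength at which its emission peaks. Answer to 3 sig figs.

Wien's displacement law: λ_max = b/T = (2.898×10⁻³ m·K)/(1765 K) = 1.642×10⁻⁶ m.
That is 1.64×10³ nm, in the infrared range.

λ_max ≈ 1.64×10³ nm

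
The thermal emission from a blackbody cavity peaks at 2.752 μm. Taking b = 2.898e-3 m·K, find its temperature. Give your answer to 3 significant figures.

T ≈ 1.05×10³ K

Wien's law gives T = b/λ_max = (2.898×10⁻³ m·K)/(2.752×10⁻⁶ m) = 1.05×10³ K.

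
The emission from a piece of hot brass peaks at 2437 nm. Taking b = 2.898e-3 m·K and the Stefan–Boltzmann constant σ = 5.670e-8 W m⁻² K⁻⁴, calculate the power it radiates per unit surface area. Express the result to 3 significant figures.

Wien's law: T = b/λ_max = 2.898×10⁻³/2.437×10⁻⁶ = 1189.17 K.
Then I = σT⁴ = 5.670×10⁻⁸×(1189.17)⁴ = 1.13×10⁵ W/m².

I ≈ 1.13×10⁵ W/m²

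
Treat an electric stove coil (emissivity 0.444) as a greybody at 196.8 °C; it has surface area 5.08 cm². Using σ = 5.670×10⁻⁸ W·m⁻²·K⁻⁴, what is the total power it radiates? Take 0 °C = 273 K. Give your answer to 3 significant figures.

T = 196.8 °C + 273 = 469.8 K.
Area A = 5.08 cm² = 5.08×10⁻⁴ m².
P = εσAT⁴ = 0.444 × 5.670×10⁻⁸ × 5.08×10⁻⁴ × (469.8)⁴ = 0.623 W.

P ≈ 0.623 W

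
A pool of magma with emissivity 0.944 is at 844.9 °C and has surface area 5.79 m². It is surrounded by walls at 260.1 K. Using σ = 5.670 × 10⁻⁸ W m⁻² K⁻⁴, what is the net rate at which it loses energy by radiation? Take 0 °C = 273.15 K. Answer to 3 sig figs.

T = 844.9 °C + 273.15 = 1118.05 K.
Area A = 5.79 m².
Net radiated power P_net = εσA(T⁴ − T₀⁴) = 0.944×5.670×10⁻⁸×5.79×(1118.05⁴ − 260.1⁴).
T⁴ − T₀⁴ = 1.56259×10¹² − 4.57679×10⁹ = 1.55801×10¹² K⁴, so P_net = 4.83×10⁵ W.

Net loss ≈ 4.83×10⁵ W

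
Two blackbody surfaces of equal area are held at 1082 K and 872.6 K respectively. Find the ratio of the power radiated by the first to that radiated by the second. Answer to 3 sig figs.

P₁/P₂ ≈ 2.36

With equal areas, P₁/P₂ = (T₁/T₂)⁴ = (1082/872.6)⁴ = 2.36.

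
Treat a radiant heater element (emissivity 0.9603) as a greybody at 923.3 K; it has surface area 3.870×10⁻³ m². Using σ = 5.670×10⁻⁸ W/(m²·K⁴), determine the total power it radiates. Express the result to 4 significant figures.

P ≈ 153.1 W

Area A = 3.870×10⁻³ m².
P = εσAT⁴ = 0.9603 × 5.670×10⁻⁸ × 3.870×10⁻³ × (923.3)⁴ = 153.1 W.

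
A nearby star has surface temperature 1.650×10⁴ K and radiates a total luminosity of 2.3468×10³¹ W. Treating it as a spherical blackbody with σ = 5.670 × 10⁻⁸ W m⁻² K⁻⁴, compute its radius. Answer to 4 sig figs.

L = 4πR²σT⁴ ⇒ R = √(L/(4πσT⁴)).
σT⁴ = 4.20261×10⁹ W/m², so R = √(2.3468×10³¹/(4π×4.20261×10⁹)) = 2.108×10¹⁰ m.

R ≈ 2.108×10¹⁰ m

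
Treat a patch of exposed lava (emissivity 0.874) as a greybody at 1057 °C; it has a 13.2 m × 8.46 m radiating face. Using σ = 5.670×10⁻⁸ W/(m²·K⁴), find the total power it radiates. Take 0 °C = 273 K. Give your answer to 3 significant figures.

T = 1057 °C + 273 = 1330 K.
Area A = 13.2 × 8.46 = 111.672 m².
P = εσAT⁴ = 0.874 × 5.670×10⁻⁸ × 111.672 × (1330)⁴ = 1.73×10⁷ W.

P ≈ 1.73×10⁷ W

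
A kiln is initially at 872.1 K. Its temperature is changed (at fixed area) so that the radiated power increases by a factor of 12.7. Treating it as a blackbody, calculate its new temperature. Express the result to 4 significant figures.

P ∝ T⁴, so T₂/T₁ = (P₂/P₁)^(1/4) = (12.7)^(1/4) = 1.88778.
T₂ = 872.1 × 1.88778 = 1646 K.

T₂ ≈ 1646 K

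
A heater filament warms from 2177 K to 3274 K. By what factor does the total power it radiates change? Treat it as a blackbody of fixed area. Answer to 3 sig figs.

P₂/P₁ ≈ 5.12

P ∝ T⁴, so P₂/P₁ = (T₂/T₁)⁴ = (3274/2177)⁴ = (1.50390)⁴ = 5.12.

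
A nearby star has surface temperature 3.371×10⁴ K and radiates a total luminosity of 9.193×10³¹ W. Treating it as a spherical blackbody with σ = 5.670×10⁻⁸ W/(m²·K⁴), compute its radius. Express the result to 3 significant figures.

R ≈ 1.00×10¹⁰ m

L = 4πR²σT⁴ ⇒ R = √(L/(4πσT⁴)).
σT⁴ = 7.32180×10¹⁰ W/m², so R = √(9.193×10³¹/(4π×7.32180×10¹⁰)) = 1.00×10¹⁰ m.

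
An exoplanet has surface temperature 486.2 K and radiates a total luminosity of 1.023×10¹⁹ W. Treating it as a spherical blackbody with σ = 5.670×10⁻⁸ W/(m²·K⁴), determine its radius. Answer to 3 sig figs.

L = 4πR²σT⁴ ⇒ R = √(L/(4πσT⁴)).
σT⁴ = 3168.42 W/m², so R = √(1.023×10¹⁹/(4π×3168.42)) = 1.60×10⁷ m.

R ≈ 1.60×10⁷ m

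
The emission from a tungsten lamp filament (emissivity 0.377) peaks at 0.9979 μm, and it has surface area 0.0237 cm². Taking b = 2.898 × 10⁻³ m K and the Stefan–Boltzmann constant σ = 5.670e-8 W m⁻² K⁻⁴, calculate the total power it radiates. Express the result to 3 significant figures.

P ≈ 3.60 W

Wien's law: T = b/λ_max = 2.898×10⁻³/9.979×10⁻⁷ = 2904.10 K.
Area A = 0.0237 cm² = 2.37×10⁻⁶ m².
Then P = εσAT⁴ = 0.377×5.670×10⁻⁸×2.37×10⁻⁶×(2904.10)⁴ = 3.60 W.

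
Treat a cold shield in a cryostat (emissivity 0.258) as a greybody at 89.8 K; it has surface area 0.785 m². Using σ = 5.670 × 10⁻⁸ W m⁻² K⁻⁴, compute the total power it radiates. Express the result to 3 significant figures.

Area A = 0.785 m².
P = εσAT⁴ = 0.258 × 5.670×10⁻⁸ × 0.785 × (89.8)⁴ = 0.747 W.

P ≈ 0.747 W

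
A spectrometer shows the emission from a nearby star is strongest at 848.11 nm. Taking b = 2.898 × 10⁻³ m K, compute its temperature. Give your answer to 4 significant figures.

T ≈ 3417 K

Wien's law gives T = b/λ_max = (2.898×10⁻³ m·K)/(8.4811×10⁻⁷ m) = 3417 K.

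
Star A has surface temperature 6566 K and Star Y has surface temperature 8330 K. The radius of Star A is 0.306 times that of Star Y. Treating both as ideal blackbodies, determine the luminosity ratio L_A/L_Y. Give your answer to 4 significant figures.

L ∝ R²T⁴, so L_A/L_Y = (R_A/R_Y)²(T_A/T_Y)⁴ = (0.306)² × (6566/8330)⁴ = 0.093636 × 0.386032 = 0.03615.

L_A/L_Y ≈ 0.03615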